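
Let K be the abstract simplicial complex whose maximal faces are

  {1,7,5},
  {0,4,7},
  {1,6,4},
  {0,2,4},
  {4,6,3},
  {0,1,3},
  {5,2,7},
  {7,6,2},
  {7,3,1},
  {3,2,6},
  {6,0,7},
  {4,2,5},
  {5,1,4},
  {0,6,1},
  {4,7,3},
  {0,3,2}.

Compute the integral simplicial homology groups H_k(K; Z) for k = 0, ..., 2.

H_0 ≅ Z,  H_1 ≅ Z^2,  H_2 ≅ Z.

Take the total order 0 < 1 < 2 < 3 < 4 < 5 < 6 < 7 on the vertex set. Then K (dimension 2) consists of the simplices:

  0-simplices (8): [0], [1], [2], [3], [4], [5], [6], [7]
  1-simplices (24): (24 of them)
  2-simplices (16): [0,1,3], [0,1,6], [0,2,3], [0,2,4], [0,4,7], [0,6,7], [1,3,7], [1,4,5], [1,4,6], [1,5,7], [2,3,6], [2,4,5], [2,5,7], [2,6,7], [3,4,6], [3,4,7]

Hence C_0 ≅ Z^8, C_1 ≅ Z^24, C_2 ≅ Z^16.

The boundary map ∂_1: C_1 → C_0 maps an edge to its endpoints' difference, ∂[p,q] = q − p.
The resulting 8×24 matrix has rank 7, and its Smith normal form has invariant factors (1,1,1,1,1,1,1).

Boundary ∂_2: C_2 → C_1 maps a triangle to the signed sum of its edges. For instance
  ∂[0,2,4] = [2,4] − [0,4] + [0,2],
  ∂[0,2,3] = [2,3] − [0,3] + [0,2].
This gives a 24×16 integer matrix of rank 15; reducing to Smith normal form yields diagonal entries (1,1,1,1,1,1,1,1,1,1,1,1,1,1,1).

Computing H_k = (kernel of ∂_k) / (image of ∂_{k+1}):

  H_0: rank C_0 − rank ∂_1 = 8 − 7 = 1, and the invariant factors of ∂_1 are all 1, so H_0 ≅ Z.
  H_1: rank ker ∂_1 − rank ∂_2 = (24 − 7) − 15 = 2, and the invariant factors of ∂_2 are all 1, so H_1 ≅ Z^2.
  H_2: rank ker ∂_2 − rank ∂_3 = (16 − 15) − 0 = 1, and there is no ∂_3, so H_2 ≅ Z.

(K is a triangulation of the torus T^2.)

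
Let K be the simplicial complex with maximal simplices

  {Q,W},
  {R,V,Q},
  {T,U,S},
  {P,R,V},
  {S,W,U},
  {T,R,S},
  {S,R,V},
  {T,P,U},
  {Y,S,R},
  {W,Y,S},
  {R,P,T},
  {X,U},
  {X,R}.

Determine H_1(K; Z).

H_1 = Z^2.

Take the total order P < Q < R < S < T < U < V < W < X < Y on the vertex set. Then K (dimension 2) consists of the simplices:

  0-simplices (10): P, Q, R, S, T, U, V, W, X, Y
  1-simplices (21): PR, PT, PU, PV, QR, QV, QW, RS, RT, RV, RX, RY, ST, SU, SV, SW, SY, TU, UW, UX, WY
  2-simplices (10): PRT, PRV, PTU, QRV, RST, RSV, RSY, STU, SUW, SWY

so the chain groups are C_0 ≅ Z^10, C_1 ≅ Z^21, C_2 ≅ Z^10.

Boundary ∂_1: C_1 → C_0 sends each edge [p,q] (with p < q) to q − p. For instance
  ∂SU = U − S.
This gives a 10×21 integer matrix of rank 9; reducing to Smith normal form yields diagonal entries (1,1,1,1,1,1,1,1,1).

∂_2: C_2 → C_1 maps a triangle to the signed sum of its edges. For instance
  ∂RSV = SV − RV + RS,
  ∂QRV = RV − QV + QR.
The resulting 21×10 matrix has rank 10, and its Smith normal form has invariant factors (1,1,1,1,1,1,1,1,1,1).

From H_k ≅ ker(∂_k) / im(∂_{k+1}) we obtain:

  H_1: rank ker ∂_1 − rank ∂_2 = (21 − 9) − 10 = 2, and the invariant factors of ∂_2 are all 1, so H_1 = Z^2.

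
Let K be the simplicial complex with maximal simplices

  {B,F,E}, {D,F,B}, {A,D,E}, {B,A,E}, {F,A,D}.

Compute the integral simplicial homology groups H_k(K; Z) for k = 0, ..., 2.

H_0 = Z,  H_1 = Z,  H_2 = 0.

We work with the vertex ordering A < B < D < E < F. The simplices of K, each written with vertices in increasing order, are:

  0-simplices (5): A, B, D, E, F
  1-simplices (10): AB, AD, AE, AF, BD, BE, BF, DE, DF, EF
  2-simplices (5): ABE, ADE, ADF, BDF, BEF

Hence C_0 ≅ Z^5, C_1 ≅ Z^10, C_2 ≅ Z^5.

Boundary ∂_1: C_1 → C_0 is given by ∂[p,q] = [q] − [p].
The resulting 5×10 matrix has rank 4, and its Smith normal form has invariant factors (1,1,1,1).

∂_2: C_2 → C_1 sends each 2-simplex [p,q,r] to [q,r] − [p,r] + [p,q]. For instance
  ∂BDF = DF − BF + BD,
  ∂BEF = EF − BF + BE.
The 10×5 boundary matrix has rank 5 and Smith normal form diag(1,1,1,1,1).

Reading off H_k = ker ∂_k / im ∂_{k+1}:

  H_0: rank C_0 − rank ∂_1 = 5 − 4 = 1, and the invariant factors of ∂_1 are all 1, so H_0 ≅ Z.
  H_1: rank ker ∂_1 − rank ∂_2 = (10 − 4) − 5 = 1, and the invariant factors of ∂_2 are all 1, so H_1 ≅ Z.
  H_2: rank ker ∂_2 − rank ∂_3 = (5 − 5) − 0 = 0, and there is no ∂_3, so H_2 ≅ 0.

As a check, the Euler characteristic is 5 − 10 + 5 = 0, which agrees with 1 − 1 + 0 = 0.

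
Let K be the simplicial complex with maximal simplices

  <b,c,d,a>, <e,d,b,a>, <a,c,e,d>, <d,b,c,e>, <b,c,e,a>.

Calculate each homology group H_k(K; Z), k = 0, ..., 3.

We work with the vertex ordering a < b < c < d < e. The simplices of K, each written with vertices in increasing order, are:

  0-simplices (5): a, b, c, d, e
  1-simplices (10): ab, ac, ad, ae, bc, bd, be, cd, ce, de
  2-simplices (10): abc, abd, abe, acd, ace, ade, bcd, bce, bde, cde
  3-simplices (5): abcd, abce, abde, acde, bcde

Hence C_0 ≅ Z^5, C_1 ≅ Z^10, C_2 ≅ Z^10, C_3 ≅ Z^5.

Boundary ∂_1: C_1 → C_0 is given by ∂[p,q] = [q] − [p].
As a 5×10 matrix over Z this has rank 4, with invariant factors (1,1,1,1).

Boundary ∂_2: C_2 → C_1 maps a triangle to the signed sum of its edges. For instance
  ∂bde = de − be + bd,
  ∂bce = ce − be + bc.
The 10×10 boundary matrix has rank 6 and Smith normal form diag(1,1,1,1,1,1).

Boundary ∂_3: C_3 → C_2 sends each 3-simplex σ to the alternating sum Σ_i (−1)^i (σ with its i-th vertex removed). For instance
  ∂bcde = cde − bde + bce − bcd,
  ∂abde = bde − ade + abe − abd.
The resulting 10×5 matrix has rank 4, and its Smith normal form has invariant factors (1,1,1,1).

Computing H_k = (kernel of ∂_k) / (image of ∂_{k+1}):

  H_0: rank C_0 − rank ∂_1 = 5 − 4 = 1, and the invariant factors of ∂_1 are all 1, so H_0 = Z.
  H_1: rank ker ∂_1 − rank ∂_2 = (10 − 4) − 6 = 0, and the invariant factors of ∂_2 are all 1, so H_1 = 0.
  H_2: rank ker ∂_2 − rank ∂_3 = (10 − 6) − 4 = 0, and the invariant factors of ∂_3 are all 1, so H_2 = 0.
  H_3: rank ker ∂_3 − rank ∂_4 = (5 − 4) − 0 = 1, and there is no ∂_4, so H_3 = Z.

(K is a triangulation of the 3-sphere S^3.)

H_0 ≅ Z,  H_1 = 0,  H_2 = 0,  H_3 ≅ Z.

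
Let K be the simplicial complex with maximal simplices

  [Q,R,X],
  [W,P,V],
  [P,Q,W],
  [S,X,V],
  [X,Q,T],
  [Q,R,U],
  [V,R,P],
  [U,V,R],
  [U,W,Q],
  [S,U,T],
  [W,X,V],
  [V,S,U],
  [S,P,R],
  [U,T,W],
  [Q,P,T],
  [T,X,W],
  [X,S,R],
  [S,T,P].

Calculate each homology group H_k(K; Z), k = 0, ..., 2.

H_0 = Z,  H_1 = Z ⊕ Z/2,  H_2 = 0.

We work with the vertex ordering P < Q < R < S < T < U < V < W < X. The simplices of K, each written with vertices in increasing order, are:

  0-simplices (9): P, Q, R, S, T, U, V, W, X
  1-simplices (27): PQ, PR, PS, PT, PV, PW, QR, QT, QU, QW, QX, RS, RU, RV, RX, ST, SU, SV, SX, TU, TW, TX, UV, UW, VW, VX, WX
  2-simplices (18): PQT, PQW, PRS, PRV, PST, PVW, QRU, QRX, QTX, QUW, RSX, RUV, STU, SUV, SVX, TUW, TWX, VWX

Hence C_0 ≅ Z^9, C_1 ≅ Z^27, C_2 ≅ Z^18.

∂_1: C_1 → C_0 is given by ∂[p,q] = [q] − [p]. For instance
  ∂SV = V − S.
As a 9×27 matrix over Z this has rank 8, with invariant factors (1,1,1,1,1,1,1,1).

The boundary map ∂_2: C_2 → C_1 sends each 2-simplex [p,q,r] to [q,r] − [p,r] + [p,q]. For instance
  ∂PVW = VW − PW + PV,
  ∂PST = ST − PT + PS.
The 27×18 boundary matrix has rank 18 and Smith normal form diag(1,1,1,1,1,1,1,1,1,1,1,1,1,1,1,1,1,2).

Now H_k = ker ∂_k / im ∂_{k+1}, so:

  H_0: rank C_0 − rank ∂_1 = 9 − 8 = 1, and the invariant factors of ∂_1 are all 1, so H_0 ≅ Z.
  H_1: rank ker ∂_1 − rank ∂_2 = (27 − 8) − 18 = 1, and ∂_2 has invariant factor 2 > 1, so H_1 ≅ Z ⊕ Z/2.
  H_2: rank ker ∂_2 − rank ∂_3 = (18 − 18) − 0 = 0, and there is no ∂_3, so H_2 ≅ 0.

As a check, the Euler characteristic is 9 − 27 + 18 = 0, which agrees with 1 − 1 + 0 = 0.
(K is a triangulation of the Klein bottle.)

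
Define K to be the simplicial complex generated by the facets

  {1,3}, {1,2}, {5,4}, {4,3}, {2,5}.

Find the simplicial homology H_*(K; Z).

Order the vertices as 1 < 2 < 3 < 4 < 5. Listing each simplex with vertices in this order, K has dimension 1 with simplices:

  0-simplices (5): [1], [2], [3], [4], [5]
  1-simplices (5): [1,2], [1,3], [2,5], [3,4], [4,5]

giving chain groups C_0 ≅ Z^5, C_1 ≅ Z^5.

The boundary map ∂_1: C_1 → C_0 sends each edge [p,q] (with p < q) to q − p.
This gives a 5×5 integer matrix of rank 4; reducing to Smith normal form yields diagonal entries (1,1,1,1).

Computing H_k = (kernel of ∂_k) / (image of ∂_{k+1}):

  H_0: rank C_0 − rank ∂_1 = 5 − 4 = 1, and the invariant factors of ∂_1 are all 1, so H_0 ≅ Z.
  H_1: rank ker ∂_1 − rank ∂_2 = (5 − 4) − 0 = 1, and there is no ∂_2, so H_1 ≅ Z.

As a check, the Euler characteristic is 5 − 5 = 0, which agrees with 1 − 1 = 0.

H_0 ≅ Z,  H_1 ≅ Z.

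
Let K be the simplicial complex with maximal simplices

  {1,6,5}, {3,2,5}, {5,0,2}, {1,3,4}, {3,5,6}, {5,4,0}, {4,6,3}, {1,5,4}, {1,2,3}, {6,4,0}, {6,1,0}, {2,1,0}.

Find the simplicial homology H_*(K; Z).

Take the total order 0 < 1 < 2 < 3 < 4 < 5 < 6 on the vertex set. Then K (dimension 2) consists of the simplices:

  0-simplices (7): [0], [1], [2], [3], [4], [5], [6]
  1-simplices (18): [0,1], [0,2], [0,4], [0,5], [0,6], [1,2], [1,3], [1,4], [1,5], [1,6], [2,3], [2,5], [3,4], [3,5], [3,6], [4,5], [4,6], [5,6]
  2-simplices (12): [0,1,2], [0,1,6], [0,2,5], [0,4,5], [0,4,6], [1,2,3], [1,3,4], [1,4,5], [1,5,6], [2,3,5], [3,4,6], [3,5,6]

so the chain groups are C_0 ≅ Z^7, C_1 ≅ Z^18, C_2 ≅ Z^12.

The boundary map ∂_1: C_1 → C_0 sends each edge [p,q] (with p < q) to q − p. For instance
  ∂[0,4] = [4] − [0].
This gives a 7×18 integer matrix of rank 6; reducing to Smith normal form yields diagonal entries (1,1,1,1,1,1).

The boundary map ∂_2: C_2 → C_1 acts by ∂[p,q,r] = [q,r] − [p,r] + [p,q]. For instance
  ∂[1,2,3] = [2,3] − [1,3] + [1,2],
  ∂[1,5,6] = [5,6] − [1,6] + [1,5].
As a 18×12 matrix over Z this has rank 12, with invariant factors (1,1,1,1,1,1,1,1,1,1,1,2).

From H_k ≅ ker(∂_k) / im(∂_{k+1}) we obtain:

  H_0: rank C_0 − rank ∂_1 = 7 − 6 = 1, and the invariant factors of ∂_1 are all 1, so H_0 ≅ Z.
  H_1: rank ker ∂_1 − rank ∂_2 = (18 − 6) − 12 = 0, and ∂_2 has invariant factor 2 > 1, so H_1 ≅ Z/2.
  H_2: rank ker ∂_2 − rank ∂_3 = (12 − 12) − 0 = 0, and there is no ∂_3, so H_2 ≅ 0.

As a check, the Euler characteristic is 7 − 18 + 12 = 1, which agrees with 1 − 0 + 0 = 1.
(K is a triangulation of the real projective plane RP^2.)

H_0 ≅ Z,  H_1 ≅ Z/2,  H_2 = 0.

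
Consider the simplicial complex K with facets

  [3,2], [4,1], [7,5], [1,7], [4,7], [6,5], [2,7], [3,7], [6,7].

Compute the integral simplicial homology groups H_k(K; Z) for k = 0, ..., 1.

Order the vertices as 1 < 2 < 3 < 4 < 5 < 6 < 7. Listing each simplex with vertices in this order, K has dimension 1 with simplices:

  0-simplices (7): [1], [2], [3], [4], [5], [6], [7]
  1-simplices (9): [1,4], [1,7], [2,3], [2,7], [3,7], [4,7], [5,6], [5,7], [6,7]

giving chain groups C_0 ≅ Z^7, C_1 ≅ Z^9.

The boundary map ∂_1: C_1 → C_0 sends each edge [p,q] (with p < q) to q − p.
As a 7×9 matrix over Z this has rank 6, with invariant factors (1,1,1,1,1,1).

Computing H_k = (kernel of ∂_k) / (image of ∂_{k+1}):

  H_0: rank C_0 − rank ∂_1 = 7 − 6 = 1, and the invariant factors of ∂_1 are all 1, so H_0 = Z.
  H_1: rank ker ∂_1 − rank ∂_2 = (9 − 6) − 0 = 3, and there is no ∂_2, so H_1 = Z^3.

As a check, the Euler characteristic is 7 − 9 = -2, which agrees with 1 − 3 = -2.

H_0 ≅ Z,  H_1 ≅ Z^3.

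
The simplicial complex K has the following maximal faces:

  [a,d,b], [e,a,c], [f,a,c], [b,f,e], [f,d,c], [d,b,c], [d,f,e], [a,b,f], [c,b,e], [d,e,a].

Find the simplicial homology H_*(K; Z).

Fix the vertex order a < b < c < d < e < f and write every simplex with vertices in increasing order. Then dim K = 2 and the simplices of K are:

  0-simplices (6): a, b, c, d, e, f
  1-simplices (15): ab, ac, ad, ae, af, bc, bd, be, bf, cd, ce, cf, de, df, ef
  2-simplices (10): abd, abf, ace, acf, ade, bcd, bce, bef, cdf, def

so the chain groups are C_0 ≅ Z^6, C_1 ≅ Z^15, C_2 ≅ Z^10.

Boundary ∂_1: C_1 → C_0 is given by ∂[p,q] = [q] − [p]. For instance
  ∂ad = d − a.
The resulting 6×15 matrix has rank 5, and its Smith normal form has invariant factors (1,1,1,1,1).

The boundary map ∂_2: C_2 → C_1 acts by ∂[p,q,r] = [q,r] − [p,r] + [p,q]. For instance
  ∂bce = ce − be + bc,
  ∂abd = bd − ad + ab.
This gives a 15×10 integer matrix of rank 10; reducing to Smith normal form yields diagonal entries (1,1,1,1,1,1,1,1,1,2).

Now H_k = ker ∂_k / im ∂_{k+1}, so:

  H_0: rank C_0 − rank ∂_1 = 6 − 5 = 1, and the invariant factors of ∂_1 are all 1, so H_0 ≅ Z.
  H_1: rank ker ∂_1 − rank ∂_2 = (15 − 5) − 10 = 0, and ∂_2 has invariant factor 2 > 1, so H_1 ≅ Z/2Z.
  H_2: rank ker ∂_2 − rank ∂_3 = (10 − 10) − 0 = 0, and there is no ∂_3, so H_2 ≅ 0.

(K is a triangulation of the real projective plane RP^2.)

H_0 = Z,  H_1 = Z/2Z,  H_2 = 0.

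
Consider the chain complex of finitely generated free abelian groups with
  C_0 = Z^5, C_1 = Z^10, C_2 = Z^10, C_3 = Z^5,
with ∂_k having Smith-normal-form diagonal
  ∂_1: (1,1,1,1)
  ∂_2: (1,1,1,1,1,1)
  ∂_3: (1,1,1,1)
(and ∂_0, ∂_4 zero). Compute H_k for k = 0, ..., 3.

H_0: b_0 = 5 − 0 − 4 = 1; torsion from ∂_1 factors > 1: none. So H_0 = Z.
H_1: b_1 = 10 − 4 − 6 = 0; torsion from ∂_2 factors > 1: none. So H_1 = 0.
H_2: b_2 = 10 − 6 − 4 = 0; torsion from ∂_3 factors > 1: none. So H_2 = 0.
H_3: b_3 = 5 − 4 − 0 = 1; torsion from ∂_4 factors > 1: none. So H_3 = Z.

H_0 = Z,  H_1 = 0,  H_2 = 0,  H_3 = Z.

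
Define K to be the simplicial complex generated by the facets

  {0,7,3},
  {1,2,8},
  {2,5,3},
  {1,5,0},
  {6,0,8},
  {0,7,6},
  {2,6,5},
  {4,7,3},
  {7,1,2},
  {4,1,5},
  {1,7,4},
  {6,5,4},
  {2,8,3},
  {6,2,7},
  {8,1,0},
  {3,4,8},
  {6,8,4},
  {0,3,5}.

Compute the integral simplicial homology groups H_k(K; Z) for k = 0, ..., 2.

Order the vertices as 0 < 1 < 2 < 3 < 4 < 5 < 6 < 7 < 8. Listing each simplex with vertices in this order, K has dimension 2 with simplices:

  0-simplices (9): [0], [1], [2], [3], [4], [5], [6], [7], [8]
  1-simplices (27): (27 of them)
  2-simplices (18): [0,1,5], [0,1,8], [0,3,5], [0,3,7], [0,6,7], [0,6,8], [1,2,7], [1,2,8], [1,4,5], [1,4,7], [2,3,5], [2,3,8], [2,5,6], [2,6,7], [3,4,7], [3,4,8], [4,5,6], [4,6,8]

giving chain groups C_0 ≅ Z^9, C_1 ≅ Z^27, C_2 ≅ Z^18.

∂_1: C_1 → C_0 maps an edge to its endpoints' difference, ∂[p,q] = q − p. For instance
  ∂[1,2] = [2] − [1].
This gives a 9×27 integer matrix of rank 8; reducing to Smith normal form yields diagonal entries (1,1,1,1,1,1,1,1).

Boundary ∂_2: C_2 → C_1 sends each 2-simplex [p,q,r] to [q,r] − [p,r] + [p,q]. For instance
  ∂[3,4,8] = [4,8] − [3,8] + [3,4],
  ∂[4,5,6] = [5,6] − [4,6] + [4,5].
The 27×18 boundary matrix has rank 17 and Smith normal form diag(1,1,1,1,1,1,1,1,1,1,1,1,1,1,1,1,1).

Now H_k = ker ∂_k / im ∂_{k+1}, so:

  H_0: rank C_0 − rank ∂_1 = 9 − 8 = 1, and the invariant factors of ∂_1 are all 1, so H_0 ≅ Z.
  H_1: rank ker ∂_1 − rank ∂_2 = (27 − 8) − 17 = 2, and the invariant factors of ∂_2 are all 1, so H_1 ≅ Z^2.
  H_2: rank ker ∂_2 − rank ∂_3 = (18 − 17) − 0 = 1, and there is no ∂_3, so H_2 ≅ Z.

(K is a triangulation of the torus T^2.)

H_0 ≅ Z,  H_1 ≅ Z^2,  H_2 ≅ Z.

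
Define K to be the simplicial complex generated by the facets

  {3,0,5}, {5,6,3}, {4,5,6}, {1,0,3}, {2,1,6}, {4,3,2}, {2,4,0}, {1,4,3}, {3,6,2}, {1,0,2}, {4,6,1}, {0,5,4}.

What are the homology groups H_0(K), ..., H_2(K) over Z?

Take the total order 0 < 1 < 2 < 3 < 4 < 5 < 6 on the vertex set. Then K (dimension 2) consists of the simplices:

  0-simplices (7): [0], [1], [2], [3], [4], [5], [6]
  1-simplices (18): [0,1], [0,2], [0,3], [0,4], [0,5], [1,2], [1,3], [1,4], [1,6], [2,3], [2,4], [2,6], [3,4], [3,5], [3,6], [4,5], [4,6], [5,6]
  2-simplices (12): [0,1,2], [0,1,3], [0,2,4], [0,3,5], [0,4,5], [1,2,6], [1,3,4], [1,4,6], [2,3,4], [2,3,6], [3,5,6], [4,5,6]

giving chain groups C_0 ≅ Z^7, C_1 ≅ Z^18, C_2 ≅ Z^12.

∂_1: C_1 → C_0 is given by ∂[p,q] = [q] − [p]. For instance
  ∂[1,4] = [4] − [1].
The 7×18 boundary matrix has rank 6 and Smith normal form diag(1,1,1,1,1,1).

∂_2: C_2 → C_1 acts by ∂[p,q,r] = [q,r] − [p,r] + [p,q]. For instance
  ∂[0,2,4] = [2,4] − [0,4] + [0,2],
  ∂[0,4,5] = [4,5] − [0,5] + [0,4].
The 18×12 boundary matrix has rank 12 and Smith normal form diag(1,1,1,1,1,1,1,1,1,1,1,2).

Computing H_k = (kernel of ∂_k) / (image of ∂_{k+1}):

  H_0: rank C_0 − rank ∂_1 = 7 − 6 = 1, and the invariant factors of ∂_1 are all 1, so H_0 ≅ Z.
  H_1: rank ker ∂_1 − rank ∂_2 = (18 − 6) − 12 = 0, and ∂_2 has invariant factor 2 > 1, so H_1 ≅ Z_2.
  H_2: rank ker ∂_2 − rank ∂_3 = (12 − 12) − 0 = 0, and there is no ∂_3, so H_2 ≅ 0.

(K is a triangulation of the real projective plane RP^2.)

H_0 ≅ Z,  H_1 ≅ Z_2,  H_2 = 0.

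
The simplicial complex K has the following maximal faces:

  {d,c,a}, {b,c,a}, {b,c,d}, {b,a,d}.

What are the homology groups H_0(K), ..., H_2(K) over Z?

H_0 = Z,  H_1 = 0,  H_2 = Z.

Order the vertices as a < b < c < d. Listing each simplex with vertices in this order, K has dimension 2 with simplices:

  0-simplices (4): a, b, c, d
  1-simplices (6): ab, ac, ad, bc, bd, cd
  2-simplices (4): abc, abd, acd, bcd

Hence C_0 ≅ Z^4, C_1 ≅ Z^6, C_2 ≅ Z^4.

The boundary map ∂_1: C_1 → C_0 is given by ∂[p,q] = [q] − [p].
This gives a 4×6 integer matrix of rank 3; reducing to Smith normal form yields diagonal entries (1,1,1).

Boundary ∂_2: C_2 → C_1 acts by ∂[p,q,r] = [q,r] − [p,r] + [p,q]. For instance
  ∂abc = bc − ac + ab,
  ∂bcd = cd − bd + bc.
The resulting 6×4 matrix has rank 3, and its Smith normal form has invariant factors (1,1,1).

Reading off H_k = ker ∂_k / im ∂_{k+1}:

  H_0: rank C_0 − rank ∂_1 = 4 − 3 = 1, and the invariant factors of ∂_1 are all 1, so H_0 = Z.
  H_1: rank ker ∂_1 − rank ∂_2 = (6 − 3) − 3 = 0, and the invariant factors of ∂_2 are all 1, so H_1 = 0.
  H_2: rank ker ∂_2 − rank ∂_3 = (4 − 3) − 0 = 1, and there is no ∂_3, so H_2 = Z.

As a check, the Euler characteristic is 4 − 6 + 4 = 2, which agrees with 1 − 0 + 1 = 2.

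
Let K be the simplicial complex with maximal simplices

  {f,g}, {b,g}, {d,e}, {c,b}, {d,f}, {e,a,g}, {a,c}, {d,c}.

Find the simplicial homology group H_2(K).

Fix the vertex order a < b < c < d < e < f < g and write every simplex with vertices in increasing order. Then dim K = 2 and the simplices of K are:

  0-simplices (7): a, b, c, d, e, f, g
  1-simplices (10): ac, ae, ag, bc, bg, cd, de, df, eg, fg
  2-simplices (1): aeg

giving chain groups C_0 ≅ Z^7, C_1 ≅ Z^10, C_2 ≅ Z^1.

The boundary map ∂_1: C_1 → C_0 is given by ∂[p,q] = [q] − [p].
The resulting 7×10 matrix has rank 6, and its Smith normal form has invariant factors (1,1,1,1,1,1).

∂_2: C_2 → C_1 maps a triangle to the signed sum of its edges. For instance
  ∂aeg = eg − ag + ae.
This gives a 10×1 integer matrix of rank 1; reducing to Smith normal form yields diagonal entries (1).

Reading off H_k = ker ∂_k / im ∂_{k+1}:

  H_2: rank ker ∂_2 − rank ∂_3 = (1 − 1) − 0 = 0, and there is no ∂_3, so H_2 = 0.

H_2 ≅ 0.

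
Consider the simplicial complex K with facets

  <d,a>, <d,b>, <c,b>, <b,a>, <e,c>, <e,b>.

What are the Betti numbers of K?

b_0 = 1, b_1 = 2.

K has 5 vertices, 6 edges.
rank ∂_0 = 0, rank ∂_1 = 4 ⇒ b_0 = 5 − 0 − 4 = 1; all invariant factors of ∂_1 are 1 so no torsion. So H_0 = Z.
rank ∂_1 = 4, rank ∂_2 = 0 ⇒ b_1 = 6 − 4 − 0 = 2. So H_1 = Z^2.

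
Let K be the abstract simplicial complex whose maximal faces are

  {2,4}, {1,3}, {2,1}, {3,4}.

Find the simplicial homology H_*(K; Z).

Take the total order 1 < 2 < 3 < 4 on the vertex set. Then K (dimension 1) consists of the simplices:

  0-simplices (4): [1], [2], [3], [4]
  1-simplices (4): [1,2], [1,3], [2,4], [3,4]

so the chain groups are C_0 ≅ Z^4, C_1 ≅ Z^4.

Boundary ∂_1: C_1 → C_0 sends each edge [p,q] (with p < q) to q − p.
As a 4×4 matrix over Z this has rank 3, with invariant factors (1,1,1).

Now H_k = ker ∂_k / im ∂_{k+1}, so:

  H_0: rank C_0 − rank ∂_1 = 4 − 3 = 1, and the invariant factors of ∂_1 are all 1, so H_0 ≅ Z.
  H_1: rank ker ∂_1 − rank ∂_2 = (4 − 3) − 0 = 1, and there is no ∂_2, so H_1 ≅ Z.

H_0 ≅ Z,  H_1 ≅ Z.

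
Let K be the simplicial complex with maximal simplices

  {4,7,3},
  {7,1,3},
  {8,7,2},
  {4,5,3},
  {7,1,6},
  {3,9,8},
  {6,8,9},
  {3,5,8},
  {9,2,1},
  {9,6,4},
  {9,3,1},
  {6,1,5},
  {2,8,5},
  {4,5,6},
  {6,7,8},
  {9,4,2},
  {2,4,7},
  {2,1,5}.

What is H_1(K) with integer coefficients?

H_1 = Z^2.

Order the vertices as 1 < 2 < 3 < 4 < 5 < 6 < 7 < 8 < 9. Listing each simplex with vertices in this order, K has dimension 2 with simplices:

  0-simplices (9): [1], [2], [3], [4], [5], [6], [7], [8], [9]
  1-simplices (27): (27 of them)
  2-simplices (18): [1,2,5], [1,2,9], [1,3,7], [1,3,9], [1,5,6], [1,6,7], [2,4,7], [2,4,9], [2,5,8], [2,7,8], [3,4,5], [3,4,7], [3,5,8], [3,8,9], [4,5,6], [4,6,9], [6,7,8], [6,8,9]

so the chain groups are C_0 ≅ Z^9, C_1 ≅ Z^27, C_2 ≅ Z^18.

Boundary ∂_1: C_1 → C_0 sends each edge [p,q] (with p < q) to q − p. For instance
  ∂[5,8] = [8] − [5].
The resulting 9×27 matrix has rank 8, and its Smith normal form has invariant factors (1,1,1,1,1,1,1,1).

Boundary ∂_2: C_2 → C_1 acts by ∂[p,q,r] = [q,r] − [p,r] + [p,q]. For instance
  ∂[3,4,7] = [4,7] − [3,7] + [3,4],
  ∂[1,2,5] = [2,5] − [1,5] + [1,2].
As a 27×18 matrix over Z this has rank 17, with invariant factors (1,1,1,1,1,1,1,1,1,1,1,1,1,1,1,1,1).

Now H_k = ker ∂_k / im ∂_{k+1}, so:

  H_1: rank ker ∂_1 − rank ∂_2 = (27 − 8) − 17 = 2, and the invariant factors of ∂_2 are all 1, so H_1 = Z^2.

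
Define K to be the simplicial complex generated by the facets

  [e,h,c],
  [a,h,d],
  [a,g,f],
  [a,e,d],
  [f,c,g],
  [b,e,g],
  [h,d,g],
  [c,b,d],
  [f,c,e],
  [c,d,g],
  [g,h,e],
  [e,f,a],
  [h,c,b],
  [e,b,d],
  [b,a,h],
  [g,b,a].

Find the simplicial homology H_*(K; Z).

Fix the vertex order a < b < c < d < e < f < g < h and write every simplex with vertices in increasing order. Then dim K = 2 and the simplices of K are:

  0-simplices (8): a, b, c, d, e, f, g, h
  1-simplices (24): ab, ad, ae, af, ag, ah, bc, bd, be, bg, bh, cd, ce, cf, cg, ch, de, dg, dh, ef, eg, eh, fg, gh
  2-simplices (16): abg, abh, ade, adh, aef, afg, bcd, bch, bde, beg, cdg, cef, ceh, cfg, dgh, egh

Hence C_0 ≅ Z^8, C_1 ≅ Z^24, C_2 ≅ Z^16.

∂_1: C_1 → C_0 is given by ∂[p,q] = [q] − [p]. For instance
  ∂dg = g − d.
The resulting 8×24 matrix has rank 7, and its Smith normal form has invariant factors (1,1,1,1,1,1,1).

The boundary map ∂_2: C_2 → C_1 acts by ∂[p,q,r] = [q,r] − [p,r] + [p,q]. For instance
  ∂ceh = eh − ch + ce,
  ∂dgh = gh − dh + dg.
The resulting 24×16 matrix has rank 15, and its Smith normal form has invariant factors (1,1,1,1,1,1,1,1,1,1,1,1,1,1,1).

Reading off H_k = ker ∂_k / im ∂_{k+1}:

  H_0: rank C_0 − rank ∂_1 = 8 − 7 = 1, and the invariant factors of ∂_1 are all 1, so H_0 ≅ Z.
  H_1: rank ker ∂_1 − rank ∂_2 = (24 − 7) − 15 = 2, and the invariant factors of ∂_2 are all 1, so H_1 ≅ Z^2.
  H_2: rank ker ∂_2 − rank ∂_3 = (16 − 15) − 0 = 1, and there is no ∂_3, so H_2 ≅ Z.

H_0 ≅ Z,  H_1 ≅ Z^2,  H_2 ≅ Z.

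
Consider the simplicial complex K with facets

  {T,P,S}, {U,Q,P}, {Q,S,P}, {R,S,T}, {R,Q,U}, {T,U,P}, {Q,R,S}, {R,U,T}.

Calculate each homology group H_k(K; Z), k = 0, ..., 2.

H_0 ≅ Z,  H_1 = 0,  H_2 ≅ Z.

We work with the vertex ordering P < Q < R < S < T < U. The simplices of K, each written with vertices in increasing order, are:

  0-simplices (6): P, Q, R, S, T, U
  1-simplices (12): PQ, PS, PT, PU, QR, QS, QU, RS, RT, RU, ST, TU
  2-simplices (8): PQS, PQU, PST, PTU, QRS, QRU, RST, RTU

so the chain groups are C_0 ≅ Z^6, C_1 ≅ Z^12, C_2 ≅ Z^8.

The boundary map ∂_1: C_1 → C_0 is given by ∂[p,q] = [q] − [p].
As a 6×12 matrix over Z this has rank 5, with invariant factors (1,1,1,1,1).

The boundary map ∂_2: C_2 → C_1 sends each 2-simplex [p,q,r] to [q,r] − [p,r] + [p,q]. For instance
  ∂QRS = RS − QS + QR,
  ∂PTU = TU − PU + PT.
As a 12×8 matrix over Z this has rank 7, with invariant factors (1,1,1,1,1,1,1).

Computing H_k = (kernel of ∂_k) / (image of ∂_{k+1}):

  H_0: rank C_0 − rank ∂_1 = 6 − 5 = 1, and the invariant factors of ∂_1 are all 1, so H_0 = Z.
  H_1: rank ker ∂_1 − rank ∂_2 = (12 − 5) − 7 = 0, and the invariant factors of ∂_2 are all 1, so H_1 = 0.
  H_2: rank ker ∂_2 − rank ∂_3 = (8 − 7) − 0 = 1, and there is no ∂_3, so H_2 = Z.

As a check, the Euler characteristic is 6 − 12 + 8 = 2, which agrees with 1 − 0 + 1 = 2.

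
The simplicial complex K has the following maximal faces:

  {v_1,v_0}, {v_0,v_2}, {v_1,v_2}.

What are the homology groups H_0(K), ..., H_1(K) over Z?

H_0 ≅ Z,  H_1 ≅ Z.

K has 3 vertices, 3 edges.
rank ∂_0 = 0, rank ∂_1 = 2 ⇒ b_0 = 3 − 0 − 2 = 1; all invariant factors of ∂_1 are 1 so no torsion. So H_0 = Z.
rank ∂_1 = 2, rank ∂_2 = 0 ⇒ b_1 = 3 − 2 − 0 = 1. So H_1 = Z.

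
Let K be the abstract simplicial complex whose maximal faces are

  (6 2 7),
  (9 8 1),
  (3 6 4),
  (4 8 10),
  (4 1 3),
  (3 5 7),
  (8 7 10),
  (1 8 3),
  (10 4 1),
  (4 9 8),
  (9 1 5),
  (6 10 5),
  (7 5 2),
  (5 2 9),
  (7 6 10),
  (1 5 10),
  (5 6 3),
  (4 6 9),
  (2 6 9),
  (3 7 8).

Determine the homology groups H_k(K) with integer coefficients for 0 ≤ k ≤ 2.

Order the vertices as 1 < 2 < 3 < 4 < 5 < 6 < 7 < 8 < 9 < 10. Listing each simplex with vertices in this order, K has dimension 2 with simplices:

  0-simplices (10): [1], [2], [3], [4], [5], [6], [7], [8], [9], [10]
  1-simplices (30): (30 of them)
  2-simplices (20): (20 of them)

giving chain groups C_0 ≅ Z^10, C_1 ≅ Z^30, C_2 ≅ Z^20.

∂_1: C_1 → C_0 is given by ∂[p,q] = [q] − [p].
This gives a 10×30 integer matrix of rank 9; reducing to Smith normal form yields diagonal entries (1,1,1,1,1,1,1,1,1).

Boundary ∂_2: C_2 → C_1 maps a triangle to the signed sum of its edges. For instance
  ∂[1,3,8] = [3,8] − [1,8] + [1,3],
  ∂[1,5,9] = [5,9] − [1,9] + [1,5].
The 30×20 boundary matrix has rank 20 and Smith normal form diag(1,1,1,1,1,1,1,1,1,1,1,1,1,1,1,1,1,1,1,2).

Now H_k = ker ∂_k / im ∂_{k+1}, so:

  H_0: rank C_0 − rank ∂_1 = 10 − 9 = 1, and the invariant factors of ∂_1 are all 1, so H_0 = Z.
  H_1: rank ker ∂_1 − rank ∂_2 = (30 − 9) − 20 = 1, and ∂_2 has invariant factor 2 > 1, so H_1 = Z ⊕ Z_2.
  H_2: rank ker ∂_2 − rank ∂_3 = (20 − 20) − 0 = 0, and there is no ∂_3, so H_2 = 0.

As a check, the Euler characteristic is 10 − 30 + 20 = 0, which agrees with 1 − 1 + 0 = 0.
(K is a triangulation of the Klein bottle.)

H_0 = Z,  H_1 = Z ⊕ Z_2,  H_2 = 0.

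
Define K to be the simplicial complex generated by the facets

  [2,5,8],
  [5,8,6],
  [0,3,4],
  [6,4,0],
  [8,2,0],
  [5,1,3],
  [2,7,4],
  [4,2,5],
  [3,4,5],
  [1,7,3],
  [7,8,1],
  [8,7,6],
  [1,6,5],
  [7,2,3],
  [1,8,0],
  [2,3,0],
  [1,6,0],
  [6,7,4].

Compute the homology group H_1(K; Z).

We work with the vertex ordering 0 < 1 < 2 < 3 < 4 < 5 < 6 < 7 < 8. The simplices of K, each written with vertices in increasing order, are:

  0-simplices (9): [0], [1], [2], [3], [4], [5], [6], [7], [8]
  1-simplices (27): (27 of them)
  2-simplices (18): [0,1,6], [0,1,8], [0,2,3], [0,2,8], [0,3,4], [0,4,6], [1,3,5], [1,3,7], [1,5,6], [1,7,8], [2,3,7], [2,4,5], [2,4,7], [2,5,8], [3,4,5], [4,6,7], [5,6,8], [6,7,8]

so the chain groups are C_0 ≅ Z^9, C_1 ≅ Z^27, C_2 ≅ Z^18.

Boundary ∂_1: C_1 → C_0 maps an edge to its endpoints' difference, ∂[p,q] = q − p. For instance
  ∂[2,5] = [5] − [2].
The resulting 9×27 matrix has rank 8, and its Smith normal form has invariant factors (1,1,1,1,1,1,1,1).

Boundary ∂_2: C_2 → C_1 maps a triangle to the signed sum of its edges. For instance
  ∂[1,7,8] = [7,8] − [1,8] + [1,7],
  ∂[0,3,4] = [3,4] − [0,4] + [0,3].
As a 27×18 matrix over Z this has rank 18, with invariant factors (1,1,1,1,1,1,1,1,1,1,1,1,1,1,1,1,1,2).

Reading off H_k = ker ∂_k / im ∂_{k+1}:

  H_1: rank ker ∂_1 − rank ∂_2 = (27 − 8) − 18 = 1, and ∂_2 has invariant factor 2 > 1, so H_1 ≅ Z ⊕ Z/2.

H_1 = Z ⊕ Z/2.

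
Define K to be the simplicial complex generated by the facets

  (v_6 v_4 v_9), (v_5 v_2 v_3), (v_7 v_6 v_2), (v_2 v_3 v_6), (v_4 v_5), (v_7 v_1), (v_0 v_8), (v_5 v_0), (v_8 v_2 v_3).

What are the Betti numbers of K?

b_0 = 1, b_1 = 2, b_2 = 0.

We work with the vertex ordering v_0 < v_1 < v_2 < v_3 < v_4 < v_5 < v_6 < v_7 < v_8 < v_9. The simplices of K, each written with vertices in increasing order, are:

  0-simplices (10): [v_0], [v_1], [v_2], [v_3], [v_4], [v_5], [v_6], [v_7], [v_8], [v_9]
  1-simplices (16): (16 of them)
  2-simplices (5): [v_2,v_3,v_5], [v_2,v_3,v_6], [v_2,v_3,v_8], [v_2,v_6,v_7], [v_4,v_6,v_9]

Hence C_0 ≅ Z^10, C_1 ≅ Z^16, C_2 ≅ Z^5.

∂_1: C_1 → C_0 is given by ∂[p,q] = [q] − [p].
As a 10×16 matrix over Z this has rank 9, with invariant factors (1,1,1,1,1,1,1,1,1).

The boundary map ∂_2: C_2 → C_1 acts by ∂[p,q,r] = [q,r] − [p,r] + [p,q]. For instance
  ∂[v_2,v_3,v_5] = [v_3,v_5] − [v_2,v_5] + [v_2,v_3],
  ∂[v_2,v_3,v_6] = [v_3,v_6] − [v_2,v_6] + [v_2,v_3].
The resulting 16×5 matrix has rank 5, and its Smith normal form has invariant factors (1,1,1,1,1).

Reading off H_k = ker ∂_k / im ∂_{k+1}:

  H_0: rank C_0 − rank ∂_1 = 10 − 9 = 1, and the invariant factors of ∂_1 are all 1, so H_0 = Z.
  H_1: rank ker ∂_1 − rank ∂_2 = (16 − 9) − 5 = 2, and the invariant factors of ∂_2 are all 1, so H_1 = Z^2.
  H_2: rank ker ∂_2 − rank ∂_3 = (5 − 5) − 0 = 0, and there is no ∂_3, so H_2 = 0.

Hence the Betti numbers are b_0 = 1, b_1 = 2, b_2 = 0.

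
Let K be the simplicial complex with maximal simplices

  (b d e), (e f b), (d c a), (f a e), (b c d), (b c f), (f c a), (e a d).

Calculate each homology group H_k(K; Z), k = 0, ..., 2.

H_0 = Z,  H_1 = 0,  H_2 = Z.

Take the total order a < b < c < d < e < f on the vertex set. Then K (dimension 2) consists of the simplices:

  0-simplices (6): a, b, c, d, e, f
  1-simplices (12): ac, ad, ae, af, bc, bd, be, bf, cd, cf, de, ef
  2-simplices (8): acd, acf, ade, aef, bcd, bcf, bde, bef

so the chain groups are C_0 ≅ Z^6, C_1 ≅ Z^12, C_2 ≅ Z^8.

∂_1: C_1 → C_0 is given by ∂[p,q] = [q] − [p]. For instance
  ∂bc = c − b.
This gives a 6×12 integer matrix of rank 5; reducing to Smith normal form yields diagonal entries (1,1,1,1,1).

The boundary map ∂_2: C_2 → C_1 acts by ∂[p,q,r] = [q,r] − [p,r] + [p,q]. For instance
  ∂acf = cf − af + ac,
  ∂aef = ef − af + ae.
The 12×8 boundary matrix has rank 7 and Smith normal form diag(1,1,1,1,1,1,1).

From H_k ≅ ker(∂_k) / im(∂_{k+1}) we obtain:

  H_0: rank C_0 − rank ∂_1 = 6 − 5 = 1, and the invariant factors of ∂_1 are all 1, so H_0 = Z.
  H_1: rank ker ∂_1 − rank ∂_2 = (12 − 5) − 7 = 0, and the invariant factors of ∂_2 are all 1, so H_1 = 0.
  H_2: rank ker ∂_2 − rank ∂_3 = (8 − 7) − 0 = 1, and there is no ∂_3, so H_2 = Z.

(K is a triangulation of the 2-sphere S^2.)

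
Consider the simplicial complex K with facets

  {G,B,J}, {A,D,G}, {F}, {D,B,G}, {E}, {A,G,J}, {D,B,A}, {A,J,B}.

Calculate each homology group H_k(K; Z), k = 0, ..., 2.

H_0 = Z^3,  H_1 = 0,  H_2 = Z.

We work with the vertex ordering A < B < D < E < F < G < J. The simplices of K, each written with vertices in increasing order, are:

  0-simplices (7): A, B, D, E, F, G, J
  1-simplices (9): AB, AD, AG, AJ, BD, BG, BJ, DG, GJ
  2-simplices (6): ABD, ABJ, ADG, AGJ, BDG, BGJ

so the chain groups are C_0 ≅ Z^7, C_1 ≅ Z^9, C_2 ≅ Z^6.

∂_1: C_1 → C_0 is given by ∂[p,q] = [q] − [p]. For instance
  ∂BD = D − B.
As a 7×9 matrix over Z this has rank 4, with invariant factors (1,1,1,1).

∂_2: C_2 → C_1 maps a triangle to the signed sum of its edges. For instance
  ∂BDG = DG − BG + BD,
  ∂BGJ = GJ − BJ + BG.
This gives a 9×6 integer matrix of rank 5; reducing to Smith normal form yields diagonal entries (1,1,1,1,1).

Reading off H_k = ker ∂_k / im ∂_{k+1}:

  H_0: rank C_0 − rank ∂_1 = 7 − 4 = 3, and the invariant factors of ∂_1 are all 1, so H_0 = Z^3.
  H_1: rank ker ∂_1 − rank ∂_2 = (9 − 4) − 5 = 0, and the invariant factors of ∂_2 are all 1, so H_1 = 0.
  H_2: rank ker ∂_2 − rank ∂_3 = (6 − 5) − 0 = 1, and there is no ∂_3, so H_2 = Z.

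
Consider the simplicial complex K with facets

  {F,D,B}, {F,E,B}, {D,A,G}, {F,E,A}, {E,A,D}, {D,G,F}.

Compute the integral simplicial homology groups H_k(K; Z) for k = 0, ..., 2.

H_0 ≅ Z,  H_1 ≅ Z,  H_2 = 0.

Take the total order A < B < D < E < F < G on the vertex set. Then K (dimension 2) consists of the simplices:

  0-simplices (6): A, B, D, E, F, G
  1-simplices (12): AD, AE, AF, AG, BD, BE, BF, DE, DF, DG, EF, FG
  2-simplices (6): ADE, ADG, AEF, BDF, BEF, DFG

Hence C_0 ≅ Z^6, C_1 ≅ Z^12, C_2 ≅ Z^6.

Boundary ∂_1: C_1 → C_0 sends each edge [p,q] (with p < q) to q − p. For instance
  ∂AE = E − A.
The resulting 6×12 matrix has rank 5, and its Smith normal form has invariant factors (1,1,1,1,1).

The boundary map ∂_2: C_2 → C_1 acts by ∂[p,q,r] = [q,r] − [p,r] + [p,q]. For instance
  ∂ADE = DE − AE + AD,
  ∂BEF = EF − BF + BE.
As a 12×6 matrix over Z this has rank 6, with invariant factors (1,1,1,1,1,1).

Now H_k = ker ∂_k / im ∂_{k+1}, so:

  H_0: rank C_0 − rank ∂_1 = 6 − 5 = 1, and the invariant factors of ∂_1 are all 1, so H_0 = Z.
  H_1: rank ker ∂_1 − rank ∂_2 = (12 − 5) − 6 = 1, and the invariant factors of ∂_2 are all 1, so H_1 = Z.
  H_2: rank ker ∂_2 − rank ∂_3 = (6 − 6) − 0 = 0, and there is no ∂_3, so H_2 = 0.

As a check, the Euler characteristic is 6 − 12 + 6 = 0, which agrees with 1 − 1 + 0 = 0.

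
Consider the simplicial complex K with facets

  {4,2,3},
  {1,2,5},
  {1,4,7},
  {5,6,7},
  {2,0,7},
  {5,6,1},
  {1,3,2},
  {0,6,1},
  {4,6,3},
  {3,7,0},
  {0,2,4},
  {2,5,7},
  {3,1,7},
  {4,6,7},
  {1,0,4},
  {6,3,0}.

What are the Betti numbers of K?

b_0 = 1, b_1 = 2, b_2 = 1.

We work with the vertex ordering 0 < 1 < 2 < 3 < 4 < 5 < 6 < 7. The simplices of K, each written with vertices in increasing order, are:

  0-simplices (8): [0], [1], [2], [3], [4], [5], [6], [7]
  1-simplices (24): (24 of them)
  2-simplices (16): [0,1,4], [0,1,6], [0,2,4], [0,2,7], [0,3,6], [0,3,7], [1,2,3], [1,2,5], [1,3,7], [1,4,7], [1,5,6], [2,3,4], [2,5,7], [3,4,6], [4,6,7], [5,6,7]

Hence C_0 ≅ Z^8, C_1 ≅ Z^24, C_2 ≅ Z^16.

∂_1: C_1 → C_0 sends each edge [p,q] (with p < q) to q − p. For instance
  ∂[2,4] = [4] − [2].
The resulting 8×24 matrix has rank 7, and its Smith normal form has invariant factors (1,1,1,1,1,1,1).

∂_2: C_2 → C_1 acts by ∂[p,q,r] = [q,r] − [p,r] + [p,q]. For instance
  ∂[3,4,6] = [4,6] − [3,6] + [3,4],
  ∂[0,1,6] = [1,6] − [0,6] + [0,1].
The resulting 24×16 matrix has rank 15, and its Smith normal form has invariant factors (1,1,1,1,1,1,1,1,1,1,1,1,1,1,1).

Now H_k = ker ∂_k / im ∂_{k+1}, so:

  H_0: rank C_0 − rank ∂_1 = 8 − 7 = 1, and the invariant factors of ∂_1 are all 1, so H_0 ≅ Z.
  H_1: rank ker ∂_1 − rank ∂_2 = (24 − 7) − 15 = 2, and the invariant factors of ∂_2 are all 1, so H_1 ≅ Z^2.
  H_2: rank ker ∂_2 − rank ∂_3 = (16 − 15) − 0 = 1, and there is no ∂_3, so H_2 ≅ Z.

As a check, the Euler characteristic is 8 − 24 + 16 = 0, which agrees with 1 − 2 + 1 = 0.
(K is a triangulation of the torus T^2.)

Hence the Betti numbers are b_0 = 1, b_1 = 2, b_2 = 1.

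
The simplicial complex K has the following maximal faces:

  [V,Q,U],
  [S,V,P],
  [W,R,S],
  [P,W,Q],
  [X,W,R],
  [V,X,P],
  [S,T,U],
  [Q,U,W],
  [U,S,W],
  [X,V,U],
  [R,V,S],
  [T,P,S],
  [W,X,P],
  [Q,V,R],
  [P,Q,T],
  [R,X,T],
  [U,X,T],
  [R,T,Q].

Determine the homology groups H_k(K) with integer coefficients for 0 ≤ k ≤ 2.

H_0 ≅ Z,  H_1 ≅ Z^2,  H_2 ≅ Z.

Fix the vertex order P < Q < R < S < T < U < V < W < X and write every simplex with vertices in increasing order. Then dim K = 2 and the simplices of K are:

  0-simplices (9): P, Q, R, S, T, U, V, W, X
  1-simplices (27): PQ, PS, PT, PV, PW, PX, QR, QT, QU, QV, QW, RS, RT, RV, RW, RX, ST, SU, SV, SW, TU, TX, UV, UW, UX, VX, WX
  2-simplices (18): PQT, PQW, PST, PSV, PVX, PWX, QRT, QRV, QUV, QUW, RSV, RSW, RTX, RWX, STU, SUW, TUX, UVX

giving chain groups C_0 ≅ Z^9, C_1 ≅ Z^27, C_2 ≅ Z^18.

∂_1: C_1 → C_0 sends each edge [p,q] (with p < q) to q − p.
The resulting 9×27 matrix has rank 8, and its Smith normal form has invariant factors (1,1,1,1,1,1,1,1).

The boundary map ∂_2: C_2 → C_1 acts by ∂[p,q,r] = [q,r] − [p,r] + [p,q]. For instance
  ∂PWX = WX − PX + PW,
  ∂PVX = VX − PX + PV.
The 27×18 boundary matrix has rank 17 and Smith normal form diag(1,1,1,1,1,1,1,1,1,1,1,1,1,1,1,1,1).

From H_k ≅ ker(∂_k) / im(∂_{k+1}) we obtain:

  H_0: rank C_0 − rank ∂_1 = 9 − 8 = 1, and the invariant factors of ∂_1 are all 1, so H_0 = Z.
  H_1: rank ker ∂_1 − rank ∂_2 = (27 − 8) − 17 = 2, and the invariant factors of ∂_2 are all 1, so H_1 = Z^2.
  H_2: rank ker ∂_2 − rank ∂_3 = (18 − 17) − 0 = 1, and there is no ∂_3, so H_2 = Z.

As a check, the Euler characteristic is 9 − 27 + 18 = 0, which agrees with 1 − 2 + 1 = 0.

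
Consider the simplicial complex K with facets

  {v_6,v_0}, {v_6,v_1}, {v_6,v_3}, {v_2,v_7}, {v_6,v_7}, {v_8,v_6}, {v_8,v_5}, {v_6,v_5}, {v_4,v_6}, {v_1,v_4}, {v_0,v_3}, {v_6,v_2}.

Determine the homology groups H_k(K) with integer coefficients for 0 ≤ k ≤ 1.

H_0 ≅ Z,  H_1 ≅ Z^4.

Order the vertices as v_0 < v_1 < v_2 < v_3 < v_4 < v_5 < v_6 < v_7 < v_8. Listing each simplex with vertices in this order, K has dimension 1 with simplices:

  0-simplices (9): [v_0], [v_1], [v_2], [v_3], [v_4], [v_5], [v_6], [v_7], [v_8]
  1-simplices (12): [v_0,v_3], [v_0,v_6], [v_1,v_4], [v_1,v_6], [v_2,v_6], [v_2,v_7], [v_3,v_6], [v_4,v_6], [v_5,v_6], [v_5,v_8], [v_6,v_7], [v_6,v_8]

so the chain groups are C_0 ≅ Z^9, C_1 ≅ Z^12.

Boundary ∂_1: C_1 → C_0 maps an edge to its endpoints' difference, ∂[p,q] = q − p.
The resulting 9×12 matrix has rank 8, and its Smith normal form has invariant factors (1,1,1,1,1,1,1,1).

Now H_k = ker ∂_k / im ∂_{k+1}, so:

  H_0: rank C_0 − rank ∂_1 = 9 − 8 = 1, and the invariant factors of ∂_1 are all 1, so H_0 ≅ Z.
  H_1: rank ker ∂_1 − rank ∂_2 = (12 − 8) − 0 = 4, and there is no ∂_2, so H_1 ≅ Z^4.

As a check, the Euler characteristic is 9 − 12 = -3, which agrees with 1 − 4 = -3.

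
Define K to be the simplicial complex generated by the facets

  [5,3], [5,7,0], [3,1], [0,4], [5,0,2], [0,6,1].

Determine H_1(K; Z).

We work with the vertex ordering 0 < 1 < 2 < 3 < 4 < 5 < 6 < 7. The simplices of K, each written with vertices in increasing order, are:

  0-simplices (8): [0], [1], [2], [3], [4], [5], [6], [7]
  1-simplices (11): [0,1], [0,2], [0,4], [0,5], [0,6], [0,7], [1,3], [1,6], [2,5], [3,5], [5,7]
  2-simplices (3): [0,1,6], [0,2,5], [0,5,7]

giving chain groups C_0 ≅ Z^8, C_1 ≅ Z^11, C_2 ≅ Z^3.

The boundary map ∂_1: C_1 → C_0 is given by ∂[p,q] = [q] − [p].
The 8×11 boundary matrix has rank 7 and Smith normal form diag(1,1,1,1,1,1,1).

∂_2: C_2 → C_1 acts by ∂[p,q,r] = [q,r] − [p,r] + [p,q]. For instance
  ∂[0,5,7] = [5,7] − [0,7] + [0,5],
  ∂[0,1,6] = [1,6] − [0,6] + [0,1].
As a 11×3 matrix over Z this has rank 3, with invariant factors (1,1,1).

Reading off H_k = ker ∂_k / im ∂_{k+1}:

  H_1: rank ker ∂_1 − rank ∂_2 = (11 − 7) − 3 = 1, and the invariant factors of ∂_2 are all 1, so H_1 = Z.

H_1 ≅ Z.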